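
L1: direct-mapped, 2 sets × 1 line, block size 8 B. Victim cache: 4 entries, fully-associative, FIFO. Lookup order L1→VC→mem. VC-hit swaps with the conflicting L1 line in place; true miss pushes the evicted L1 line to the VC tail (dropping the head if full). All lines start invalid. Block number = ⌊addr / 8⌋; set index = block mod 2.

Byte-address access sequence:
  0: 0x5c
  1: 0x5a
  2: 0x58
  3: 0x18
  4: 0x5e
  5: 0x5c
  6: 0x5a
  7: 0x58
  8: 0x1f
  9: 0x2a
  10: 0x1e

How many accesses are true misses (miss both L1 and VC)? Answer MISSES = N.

  [0] addr=0x5c blk=11 s=1: MISS | VC []
  [1] addr=0x5a blk=11 s=1: L1-HIT | VC []
  [2] addr=0x58 blk=11 s=1: L1-HIT | VC []
  [3] addr=0x18 blk=3 s=1: MISS | VC [11]
  [4] addr=0x5e blk=11 s=1: VC-HIT | VC [3]
  [5] addr=0x5c blk=11 s=1: L1-HIT | VC [3]
  [6] addr=0x5a blk=11 s=1: L1-HIT | VC [3]
  [7] addr=0x58 blk=11 s=1: L1-HIT | VC [3]
  [8] addr=0x1f blk=3 s=1: VC-HIT | VC [11]
  [9] addr=0x2a blk=5 s=1: MISS | VC [11, 3]
  [10] addr=0x1e blk=3 s=1: VC-HIT | VC [11, 5]

MISSES = 3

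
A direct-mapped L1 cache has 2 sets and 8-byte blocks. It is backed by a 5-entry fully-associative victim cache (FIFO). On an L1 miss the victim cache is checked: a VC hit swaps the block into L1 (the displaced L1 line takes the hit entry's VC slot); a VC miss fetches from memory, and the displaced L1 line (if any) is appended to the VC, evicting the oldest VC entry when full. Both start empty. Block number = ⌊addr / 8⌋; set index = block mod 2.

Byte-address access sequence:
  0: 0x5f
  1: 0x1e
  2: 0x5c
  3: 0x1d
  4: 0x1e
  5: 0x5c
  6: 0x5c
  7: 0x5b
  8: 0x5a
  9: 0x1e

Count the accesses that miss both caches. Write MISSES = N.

MISSES = 2

#0 0x5f→b11/s1 MISS; vc=[]
#1 0x1e→b3/s1 MISS; vc=[11]
#2 0x5c→b11/s1 VC-HIT; vc=[3]
#3 0x1d→b3/s1 VC-HIT; vc=[11]
#4 0x1e→b3/s1 L1-HIT; vc=[11]
#5 0x5c→b11/s1 VC-HIT; vc=[3]
#6 0x5c→b11/s1 L1-HIT; vc=[3]
#7 0x5b→b11/s1 L1-HIT; vc=[3]
#8 0x5a→b11/s1 L1-HIT; vc=[3]
#9 0x1e→b3/s1 VC-HIT; vc=[11]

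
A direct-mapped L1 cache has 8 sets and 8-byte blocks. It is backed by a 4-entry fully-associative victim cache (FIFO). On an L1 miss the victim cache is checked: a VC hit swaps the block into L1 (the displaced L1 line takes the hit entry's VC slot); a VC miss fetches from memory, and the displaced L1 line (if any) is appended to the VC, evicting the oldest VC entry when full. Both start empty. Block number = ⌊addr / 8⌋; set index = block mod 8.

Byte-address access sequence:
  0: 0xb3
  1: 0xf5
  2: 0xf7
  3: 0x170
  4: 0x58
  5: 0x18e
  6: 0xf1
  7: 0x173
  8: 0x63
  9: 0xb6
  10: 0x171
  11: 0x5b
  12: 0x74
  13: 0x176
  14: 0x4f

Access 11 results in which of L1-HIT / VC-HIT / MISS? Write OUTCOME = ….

OUTCOME = L1-HIT

  [0] addr=0xb3 blk=22 s=6: MISS | VC []
  [1] addr=0xf5 blk=30 s=6: MISS | VC [22]
  [2] addr=0xf7 blk=30 s=6: L1-HIT | VC [22]
  [3] addr=0x170 blk=46 s=6: MISS | VC [22, 30]
  [4] addr=0x58 blk=11 s=3: MISS | VC [22, 30]
  [5] addr=0x18e blk=49 s=1: MISS | VC [22, 30]
  [6] addr=0xf1 blk=30 s=6: VC-HIT | VC [22, 46]
  [7] addr=0x173 blk=46 s=6: VC-HIT | VC [22, 30]
  [8] addr=0x63 blk=12 s=4: MISS | VC [22, 30]
  [9] addr=0xb6 blk=22 s=6: VC-HIT | VC [46, 30]
  [10] addr=0x171 blk=46 s=6: VC-HIT | VC [22, 30]
  [11] addr=0x5b blk=11 s=3: L1-HIT | VC [22, 30]
  [12] addr=0x74 blk=14 s=6: MISS | VC [22, 30, 46]
  [13] addr=0x176 blk=46 s=6: VC-HIT | VC [22, 30, 14]
  [14] addr=0x4f blk=9 s=1: MISS | VC [22, 30, 14, 49]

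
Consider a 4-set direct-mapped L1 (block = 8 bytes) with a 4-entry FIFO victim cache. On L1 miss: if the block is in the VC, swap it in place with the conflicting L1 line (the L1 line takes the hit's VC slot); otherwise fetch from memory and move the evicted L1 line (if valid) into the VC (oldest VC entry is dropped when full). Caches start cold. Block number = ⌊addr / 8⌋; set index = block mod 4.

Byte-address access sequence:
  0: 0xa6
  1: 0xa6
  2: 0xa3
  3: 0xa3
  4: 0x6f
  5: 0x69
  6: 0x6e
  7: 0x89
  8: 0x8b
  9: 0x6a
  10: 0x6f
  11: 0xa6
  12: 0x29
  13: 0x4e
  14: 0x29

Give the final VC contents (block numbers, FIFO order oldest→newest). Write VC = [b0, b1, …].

VC = [17, 13, 9]

  [0] addr=0xa6 blk=20 s=0: MISS | VC []
  [1] addr=0xa6 blk=20 s=0: L1-HIT | VC []
  [2] addr=0xa3 blk=20 s=0: L1-HIT | VC []
  [3] addr=0xa3 blk=20 s=0: L1-HIT | VC []
  [4] addr=0x6f blk=13 s=1: MISS | VC []
  [5] addr=0x69 blk=13 s=1: L1-HIT | VC []
  [6] addr=0x6e blk=13 s=1: L1-HIT | VC []
  [7] addr=0x89 blk=17 s=1: MISS | VC [13]
  [8] addr=0x8b blk=17 s=1: L1-HIT | VC [13]
  [9] addr=0x6a blk=13 s=1: VC-HIT | VC [17]
  [10] addr=0x6f blk=13 s=1: L1-HIT | VC [17]
  [11] addr=0xa6 blk=20 s=0: L1-HIT | VC [17]
  [12] addr=0x29 blk=5 s=1: MISS | VC [17, 13]
  [13] addr=0x4e blk=9 s=1: MISS | VC [17, 13, 5]
  [14] addr=0x29 blk=5 s=1: VC-HIT | VC [17, 13, 9]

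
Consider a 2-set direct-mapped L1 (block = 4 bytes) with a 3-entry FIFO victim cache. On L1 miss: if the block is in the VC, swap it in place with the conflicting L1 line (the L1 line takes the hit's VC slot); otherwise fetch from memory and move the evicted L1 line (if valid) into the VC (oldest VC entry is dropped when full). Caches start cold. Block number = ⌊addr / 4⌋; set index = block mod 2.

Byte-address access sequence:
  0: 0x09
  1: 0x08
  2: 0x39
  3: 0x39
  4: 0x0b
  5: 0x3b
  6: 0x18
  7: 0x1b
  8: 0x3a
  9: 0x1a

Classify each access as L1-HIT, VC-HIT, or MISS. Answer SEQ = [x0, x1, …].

SEQ = [MISS, L1-HIT, MISS, L1-HIT, VC-HIT, VC-HIT, MISS, L1-HIT, VC-HIT, VC-HIT]

0: 0x9 (blk 2, set 0) → MISS  vc=[]
1: 0x8 (blk 2, set 0) → L1-HIT  vc=[]
2: 0x39 (blk 14, set 0) → MISS  vc=[2]
3: 0x39 (blk 14, set 0) → L1-HIT  vc=[2]
4: 0xb (blk 2, set 0) → VC-HIT  vc=[14]
5: 0x3b (blk 14, set 0) → VC-HIT  vc=[2]
6: 0x18 (blk 6, set 0) → MISS  vc=[2, 14]
7: 0x1b (blk 6, set 0) → L1-HIT  vc=[2, 14]
8: 0x3a (blk 14, set 0) → VC-HIT  vc=[2, 6]
9: 0x1a (blk 6, set 0) → VC-HIT  vc=[2, 14]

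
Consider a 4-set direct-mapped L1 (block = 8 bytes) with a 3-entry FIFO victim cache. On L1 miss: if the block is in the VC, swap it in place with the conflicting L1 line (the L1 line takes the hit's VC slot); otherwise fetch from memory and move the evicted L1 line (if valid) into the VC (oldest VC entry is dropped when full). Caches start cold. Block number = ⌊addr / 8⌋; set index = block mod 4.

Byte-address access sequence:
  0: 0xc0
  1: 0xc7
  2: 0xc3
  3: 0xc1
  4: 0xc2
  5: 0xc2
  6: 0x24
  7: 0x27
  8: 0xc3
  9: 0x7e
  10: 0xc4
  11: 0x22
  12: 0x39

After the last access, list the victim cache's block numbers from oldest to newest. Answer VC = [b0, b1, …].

0: 0xc0 (blk 24, set 0) → MISS  vc=[]
1: 0xc7 (blk 24, set 0) → L1-HIT  vc=[]
2: 0xc3 (blk 24, set 0) → L1-HIT  vc=[]
3: 0xc1 (blk 24, set 0) → L1-HIT  vc=[]
4: 0xc2 (blk 24, set 0) → L1-HIT  vc=[]
5: 0xc2 (blk 24, set 0) → L1-HIT  vc=[]
6: 0x24 (blk 4, set 0) → MISS  vc=[24]
7: 0x27 (blk 4, set 0) → L1-HIT  vc=[24]
8: 0xc3 (blk 24, set 0) → VC-HIT  vc=[4]
9: 0x7e (blk 15, set 3) → MISS  vc=[4]
10: 0xc4 (blk 24, set 0) → L1-HIT  vc=[4]
11: 0x22 (blk 4, set 0) → VC-HIT  vc=[24]
12: 0x39 (blk 7, set 3) → MISS  vc=[24, 15]

VC = [24, 15]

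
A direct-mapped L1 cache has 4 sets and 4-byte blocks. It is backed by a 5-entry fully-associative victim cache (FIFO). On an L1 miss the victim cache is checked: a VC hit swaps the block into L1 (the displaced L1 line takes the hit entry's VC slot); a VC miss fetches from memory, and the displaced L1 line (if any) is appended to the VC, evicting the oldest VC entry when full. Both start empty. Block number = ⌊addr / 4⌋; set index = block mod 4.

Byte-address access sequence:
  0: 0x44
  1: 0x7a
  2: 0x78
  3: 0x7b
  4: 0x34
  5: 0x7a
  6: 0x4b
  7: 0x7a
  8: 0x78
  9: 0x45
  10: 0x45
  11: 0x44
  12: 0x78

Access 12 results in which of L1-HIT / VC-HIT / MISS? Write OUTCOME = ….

  [0] addr=0x44 blk=17 s=1: MISS | VC []
  [1] addr=0x7a blk=30 s=2: MISS | VC []
  [2] addr=0x78 blk=30 s=2: L1-HIT | VC []
  [3] addr=0x7b blk=30 s=2: L1-HIT | VC []
  [4] addr=0x34 blk=13 s=1: MISS | VC [17]
  [5] addr=0x7a blk=30 s=2: L1-HIT | VC [17]
  [6] addr=0x4b blk=18 s=2: MISS | VC [17, 30]
  [7] addr=0x7a blk=30 s=2: VC-HIT | VC [17, 18]
  [8] addr=0x78 blk=30 s=2: L1-HIT | VC [17, 18]
  [9] addr=0x45 blk=17 s=1: VC-HIT | VC [13, 18]
  [10] addr=0x45 blk=17 s=1: L1-HIT | VC [13, 18]
  [11] addr=0x44 blk=17 s=1: L1-HIT | VC [13, 18]
  [12] addr=0x78 blk=30 s=2: L1-HIT | VC [13, 18]

OUTCOME = L1-HIT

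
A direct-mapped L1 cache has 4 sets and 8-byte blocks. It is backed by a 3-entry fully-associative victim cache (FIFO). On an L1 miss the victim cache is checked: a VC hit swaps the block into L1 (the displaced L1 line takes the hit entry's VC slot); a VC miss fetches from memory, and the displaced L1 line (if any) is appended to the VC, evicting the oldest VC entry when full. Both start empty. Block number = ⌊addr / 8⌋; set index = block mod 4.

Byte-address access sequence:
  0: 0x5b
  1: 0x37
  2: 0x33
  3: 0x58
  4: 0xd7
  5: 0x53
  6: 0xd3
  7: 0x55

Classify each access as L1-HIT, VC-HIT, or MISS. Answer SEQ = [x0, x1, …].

SEQ = [MISS, MISS, L1-HIT, L1-HIT, MISS, MISS, VC-HIT, VC-HIT]

#0 0x5b→b11/s3 MISS; vc=[]
#1 0x37→b6/s2 MISS; vc=[]
#2 0x33→b6/s2 L1-HIT; vc=[]
#3 0x58→b11/s3 L1-HIT; vc=[]
#4 0xd7→b26/s2 MISS; vc=[6]
#5 0x53→b10/s2 MISS; vc=[6,26]
#6 0xd3→b26/s2 VC-HIT; vc=[6,10]
#7 0x55→b10/s2 VC-HIT; vc=[6,26]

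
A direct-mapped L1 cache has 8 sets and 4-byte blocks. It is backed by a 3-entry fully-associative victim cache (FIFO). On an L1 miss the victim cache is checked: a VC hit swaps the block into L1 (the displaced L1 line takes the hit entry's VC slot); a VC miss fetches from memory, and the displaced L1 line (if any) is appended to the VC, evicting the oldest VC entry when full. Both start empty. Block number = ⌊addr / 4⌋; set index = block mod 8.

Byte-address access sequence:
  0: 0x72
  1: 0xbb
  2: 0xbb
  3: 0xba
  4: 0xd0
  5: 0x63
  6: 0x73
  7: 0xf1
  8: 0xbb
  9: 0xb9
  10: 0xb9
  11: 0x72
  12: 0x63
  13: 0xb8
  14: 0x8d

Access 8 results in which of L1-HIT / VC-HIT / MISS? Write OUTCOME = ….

OUTCOME = L1-HIT

#0 0x72→b28/s4 MISS; vc=[]
#1 0xbb→b46/s6 MISS; vc=[]
#2 0xbb→b46/s6 L1-HIT; vc=[]
#3 0xba→b46/s6 L1-HIT; vc=[]
#4 0xd0→b52/s4 MISS; vc=[28]
#5 0x63→b24/s0 MISS; vc=[28]
#6 0x73→b28/s4 VC-HIT; vc=[52]
#7 0xf1→b60/s4 MISS; vc=[52,28]
#8 0xbb→b46/s6 L1-HIT; vc=[52,28]
#9 0xb9→b46/s6 L1-HIT; vc=[52,28]
#10 0xb9→b46/s6 L1-HIT; vc=[52,28]
#11 0x72→b28/s4 VC-HIT; vc=[52,60]
#12 0x63→b24/s0 L1-HIT; vc=[52,60]
#13 0xb8→b46/s6 L1-HIT; vc=[52,60]
#14 0x8d→b35/s3 MISS; vc=[52,60]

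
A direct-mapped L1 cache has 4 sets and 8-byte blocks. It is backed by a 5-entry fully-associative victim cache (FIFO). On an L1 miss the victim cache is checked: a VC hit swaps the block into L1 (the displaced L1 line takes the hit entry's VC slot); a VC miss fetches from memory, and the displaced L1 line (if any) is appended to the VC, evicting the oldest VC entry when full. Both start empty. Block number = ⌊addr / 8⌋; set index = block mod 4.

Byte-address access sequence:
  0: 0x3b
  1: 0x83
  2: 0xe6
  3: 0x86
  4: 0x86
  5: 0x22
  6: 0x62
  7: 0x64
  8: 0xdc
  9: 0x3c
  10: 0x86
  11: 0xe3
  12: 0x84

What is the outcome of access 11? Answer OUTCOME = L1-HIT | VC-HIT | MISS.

OUTCOME = VC-HIT

#0 0x3b→b7/s3 MISS; vc=[]
#1 0x83→b16/s0 MISS; vc=[]
#2 0xe6→b28/s0 MISS; vc=[16]
#3 0x86→b16/s0 VC-HIT; vc=[28]
#4 0x86→b16/s0 L1-HIT; vc=[28]
#5 0x22→b4/s0 MISS; vc=[28,16]
#6 0x62→b12/s0 MISS; vc=[28,16,4]
#7 0x64→b12/s0 L1-HIT; vc=[28,16,4]
#8 0xdc→b27/s3 MISS; vc=[28,16,4,7]
#9 0x3c→b7/s3 VC-HIT; vc=[28,16,4,27]
#10 0x86→b16/s0 VC-HIT; vc=[28,12,4,27]
#11 0xe3→b28/s0 VC-HIT; vc=[16,12,4,27]
#12 0x84→b16/s0 VC-HIT; vc=[28,12,4,27]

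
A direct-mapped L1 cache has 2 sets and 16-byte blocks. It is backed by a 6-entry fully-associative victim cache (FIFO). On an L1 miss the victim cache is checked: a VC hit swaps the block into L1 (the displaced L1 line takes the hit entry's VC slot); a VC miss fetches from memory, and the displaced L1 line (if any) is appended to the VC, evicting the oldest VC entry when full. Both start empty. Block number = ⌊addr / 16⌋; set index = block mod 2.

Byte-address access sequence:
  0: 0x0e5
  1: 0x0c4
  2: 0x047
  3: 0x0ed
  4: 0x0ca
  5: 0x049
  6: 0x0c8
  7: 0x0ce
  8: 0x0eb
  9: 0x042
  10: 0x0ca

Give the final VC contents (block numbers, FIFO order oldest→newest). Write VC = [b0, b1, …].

VC = [14, 4]

0: 0xe5 (blk 14, set 0) → MISS  vc=[]
1: 0xc4 (blk 12, set 0) → MISS  vc=[14]
2: 0x47 (blk 4, set 0) → MISS  vc=[14, 12]
3: 0xed (blk 14, set 0) → VC-HIT  vc=[4, 12]
4: 0xca (blk 12, set 0) → VC-HIT  vc=[4, 14]
5: 0x49 (blk 4, set 0) → VC-HIT  vc=[12, 14]
6: 0xc8 (blk 12, set 0) → VC-HIT  vc=[4, 14]
7: 0xce (blk 12, set 0) → L1-HIT  vc=[4, 14]
8: 0xeb (blk 14, set 0) → VC-HIT  vc=[4, 12]
9: 0x42 (blk 4, set 0) → VC-HIT  vc=[14, 12]
10: 0xca (blk 12, set 0) → VC-HIT  vc=[14, 4]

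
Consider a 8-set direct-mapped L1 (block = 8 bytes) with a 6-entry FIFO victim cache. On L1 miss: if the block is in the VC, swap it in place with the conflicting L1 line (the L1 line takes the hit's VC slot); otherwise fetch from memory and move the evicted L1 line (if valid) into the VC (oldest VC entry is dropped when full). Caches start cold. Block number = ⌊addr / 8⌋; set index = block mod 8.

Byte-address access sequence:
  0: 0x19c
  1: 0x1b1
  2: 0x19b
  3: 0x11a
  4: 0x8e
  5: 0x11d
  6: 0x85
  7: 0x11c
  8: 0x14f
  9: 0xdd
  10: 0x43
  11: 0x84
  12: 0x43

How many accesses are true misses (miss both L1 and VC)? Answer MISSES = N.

MISSES = 8

  [0] addr=0x19c blk=51 s=3: MISS | VC []
  [1] addr=0x1b1 blk=54 s=6: MISS | VC []
  [2] addr=0x19b blk=51 s=3: L1-HIT | VC []
  [3] addr=0x11a blk=35 s=3: MISS | VC [51]
  [4] addr=0x8e blk=17 s=1: MISS | VC [51]
  [5] addr=0x11d blk=35 s=3: L1-HIT | VC [51]
  [6] addr=0x85 blk=16 s=0: MISS | VC [51]
  [7] addr=0x11c blk=35 s=3: L1-HIT | VC [51]
  [8] addr=0x14f blk=41 s=1: MISS | VC [51, 17]
  [9] addr=0xdd blk=27 s=3: MISS | VC [51, 17, 35]
  [10] addr=0x43 blk=8 s=0: MISS | VC [51, 17, 35, 16]
  [11] addr=0x84 blk=16 s=0: VC-HIT | VC [51, 17, 35, 8]
  [12] addr=0x43 blk=8 s=0: VC-HIT | VC [51, 17, 35, 16]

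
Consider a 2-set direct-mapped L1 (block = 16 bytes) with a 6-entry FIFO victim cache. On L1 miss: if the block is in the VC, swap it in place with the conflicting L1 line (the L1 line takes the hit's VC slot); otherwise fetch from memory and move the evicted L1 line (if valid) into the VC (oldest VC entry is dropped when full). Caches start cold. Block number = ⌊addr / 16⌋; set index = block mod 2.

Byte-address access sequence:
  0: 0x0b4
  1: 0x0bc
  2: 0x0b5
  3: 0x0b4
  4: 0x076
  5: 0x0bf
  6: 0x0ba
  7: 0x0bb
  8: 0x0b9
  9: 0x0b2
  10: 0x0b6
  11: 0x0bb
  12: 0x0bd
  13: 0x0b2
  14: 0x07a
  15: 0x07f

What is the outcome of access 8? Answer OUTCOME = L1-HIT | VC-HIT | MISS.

  [0] addr=0xb4 blk=11 s=1: MISS | VC []
  [1] addr=0xbc blk=11 s=1: L1-HIT | VC []
  [2] addr=0xb5 blk=11 s=1: L1-HIT | VC []
  [3] addr=0xb4 blk=11 s=1: L1-HIT | VC []
  [4] addr=0x76 blk=7 s=1: MISS | VC [11]
  [5] addr=0xbf blk=11 s=1: VC-HIT | VC [7]
  [6] addr=0xba blk=11 s=1: L1-HIT | VC [7]
  [7] addr=0xbb blk=11 s=1: L1-HIT | VC [7]
  [8] addr=0xb9 blk=11 s=1: L1-HIT | VC [7]
  [9] addr=0xb2 blk=11 s=1: L1-HIT | VC [7]
  [10] addr=0xb6 blk=11 s=1: L1-HIT | VC [7]
  [11] addr=0xbb blk=11 s=1: L1-HIT | VC [7]
  [12] addr=0xbd blk=11 s=1: L1-HIT | VC [7]
  [13] addr=0xb2 blk=11 s=1: L1-HIT | VC [7]
  [14] addr=0x7a blk=7 s=1: VC-HIT | VC [11]
  [15] addr=0x7f blk=7 s=1: L1-HIT | VC [11]

OUTCOME = L1-HIT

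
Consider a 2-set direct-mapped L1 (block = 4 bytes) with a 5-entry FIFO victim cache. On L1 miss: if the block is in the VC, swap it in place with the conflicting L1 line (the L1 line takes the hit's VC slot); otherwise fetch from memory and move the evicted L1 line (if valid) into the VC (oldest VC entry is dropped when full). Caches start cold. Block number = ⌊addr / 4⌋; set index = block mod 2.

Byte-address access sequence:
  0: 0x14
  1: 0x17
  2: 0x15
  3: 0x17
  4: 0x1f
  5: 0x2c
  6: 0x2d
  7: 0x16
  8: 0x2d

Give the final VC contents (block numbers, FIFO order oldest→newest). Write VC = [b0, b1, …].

VC = [5, 7]

0: 0x14 (blk 5, set 1) → MISS  vc=[]
1: 0x17 (blk 5, set 1) → L1-HIT  vc=[]
2: 0x15 (blk 5, set 1) → L1-HIT  vc=[]
3: 0x17 (blk 5, set 1) → L1-HIT  vc=[]
4: 0x1f (blk 7, set 1) → MISS  vc=[5]
5: 0x2c (blk 11, set 1) → MISS  vc=[5, 7]
6: 0x2d (blk 11, set 1) → L1-HIT  vc=[5, 7]
7: 0x16 (blk 5, set 1) → VC-HIT  vc=[11, 7]
8: 0x2d (blk 11, set 1) → VC-HIT  vc=[5, 7]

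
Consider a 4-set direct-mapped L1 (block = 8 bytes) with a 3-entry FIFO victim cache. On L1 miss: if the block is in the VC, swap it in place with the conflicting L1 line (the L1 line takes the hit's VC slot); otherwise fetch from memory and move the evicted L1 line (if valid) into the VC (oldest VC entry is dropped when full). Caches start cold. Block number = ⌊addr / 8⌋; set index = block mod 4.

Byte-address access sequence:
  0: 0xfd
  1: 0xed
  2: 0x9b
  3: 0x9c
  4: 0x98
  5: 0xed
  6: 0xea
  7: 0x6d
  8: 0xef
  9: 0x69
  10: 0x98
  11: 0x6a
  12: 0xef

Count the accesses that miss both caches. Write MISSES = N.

MISSES = 4

0: 0xfd (blk 31, set 3) → MISS  vc=[]
1: 0xed (blk 29, set 1) → MISS  vc=[]
2: 0x9b (blk 19, set 3) → MISS  vc=[31]
3: 0x9c (blk 19, set 3) → L1-HIT  vc=[31]
4: 0x98 (blk 19, set 3) → L1-HIT  vc=[31]
5: 0xed (blk 29, set 1) → L1-HIT  vc=[31]
6: 0xea (blk 29, set 1) → L1-HIT  vc=[31]
7: 0x6d (blk 13, set 1) → MISS  vc=[31, 29]
8: 0xef (blk 29, set 1) → VC-HIT  vc=[31, 13]
9: 0x69 (blk 13, set 1) → VC-HIT  vc=[31, 29]
10: 0x98 (blk 19, set 3) → L1-HIT  vc=[31, 29]
11: 0x6a (blk 13, set 1) → L1-HIT  vc=[31, 29]
12: 0xef (blk 29, set 1) → VC-HIT  vc=[31, 13]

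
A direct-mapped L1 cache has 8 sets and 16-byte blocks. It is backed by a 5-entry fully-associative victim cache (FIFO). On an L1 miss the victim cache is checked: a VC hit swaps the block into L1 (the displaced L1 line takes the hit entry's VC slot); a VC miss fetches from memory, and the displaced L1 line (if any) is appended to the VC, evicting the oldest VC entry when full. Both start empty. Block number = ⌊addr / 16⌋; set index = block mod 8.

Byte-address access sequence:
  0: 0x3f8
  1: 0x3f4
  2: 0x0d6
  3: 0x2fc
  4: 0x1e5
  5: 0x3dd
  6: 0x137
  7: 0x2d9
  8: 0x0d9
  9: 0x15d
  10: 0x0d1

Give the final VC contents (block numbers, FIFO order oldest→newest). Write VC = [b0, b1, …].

0: 0x3f8 (blk 63, set 7) → MISS  vc=[]
1: 0x3f4 (blk 63, set 7) → L1-HIT  vc=[]
2: 0xd6 (blk 13, set 5) → MISS  vc=[]
3: 0x2fc (blk 47, set 7) → MISS  vc=[63]
4: 0x1e5 (blk 30, set 6) → MISS  vc=[63]
5: 0x3dd (blk 61, set 5) → MISS  vc=[63, 13]
6: 0x137 (blk 19, set 3) → MISS  vc=[63, 13]
7: 0x2d9 (blk 45, set 5) → MISS  vc=[63, 13, 61]
8: 0xd9 (blk 13, set 5) → VC-HIT  vc=[63, 45, 61]
9: 0x15d (blk 21, set 5) → MISS  vc=[63, 45, 61, 13]
10: 0xd1 (blk 13, set 5) → VC-HIT  vc=[63, 45, 61, 21]

VC = [63, 45, 61, 21]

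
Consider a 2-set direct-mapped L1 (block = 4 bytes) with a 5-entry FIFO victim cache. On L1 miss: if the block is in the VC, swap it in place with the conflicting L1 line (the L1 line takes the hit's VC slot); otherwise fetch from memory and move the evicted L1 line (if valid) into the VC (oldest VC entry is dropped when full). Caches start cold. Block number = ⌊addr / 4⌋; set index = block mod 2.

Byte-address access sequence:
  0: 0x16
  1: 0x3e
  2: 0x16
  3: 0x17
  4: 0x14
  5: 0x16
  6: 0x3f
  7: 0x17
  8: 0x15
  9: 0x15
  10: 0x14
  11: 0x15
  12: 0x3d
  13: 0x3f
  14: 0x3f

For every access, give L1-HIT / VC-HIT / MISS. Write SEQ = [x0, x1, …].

0: 0x16 (blk 5, set 1) → MISS  vc=[]
1: 0x3e (blk 15, set 1) → MISS  vc=[5]
2: 0x16 (blk 5, set 1) → VC-HIT  vc=[15]
3: 0x17 (blk 5, set 1) → L1-HIT  vc=[15]
4: 0x14 (blk 5, set 1) → L1-HIT  vc=[15]
5: 0x16 (blk 5, set 1) → L1-HIT  vc=[15]
6: 0x3f (blk 15, set 1) → VC-HIT  vc=[5]
7: 0x17 (blk 5, set 1) → VC-HIT  vc=[15]
8: 0x15 (blk 5, set 1) → L1-HIT  vc=[15]
9: 0x15 (blk 5, set 1) → L1-HIT  vc=[15]
10: 0x14 (blk 5, set 1) → L1-HIT  vc=[15]
11: 0x15 (blk 5, set 1) → L1-HIT  vc=[15]
12: 0x3d (blk 15, set 1) → VC-HIT  vc=[5]
13: 0x3f (blk 15, set 1) → L1-HIT  vc=[5]
14: 0x3f (blk 15, set 1) → L1-HIT  vc=[5]

SEQ = [MISS, MISS, VC-HIT, L1-HIT, L1-HIT, L1-HIT, VC-HIT, VC-HIT, L1-HIT, L1-HIT, L1-HIT, L1-HIT, VC-HIT, L1-HIT, L1-HIT]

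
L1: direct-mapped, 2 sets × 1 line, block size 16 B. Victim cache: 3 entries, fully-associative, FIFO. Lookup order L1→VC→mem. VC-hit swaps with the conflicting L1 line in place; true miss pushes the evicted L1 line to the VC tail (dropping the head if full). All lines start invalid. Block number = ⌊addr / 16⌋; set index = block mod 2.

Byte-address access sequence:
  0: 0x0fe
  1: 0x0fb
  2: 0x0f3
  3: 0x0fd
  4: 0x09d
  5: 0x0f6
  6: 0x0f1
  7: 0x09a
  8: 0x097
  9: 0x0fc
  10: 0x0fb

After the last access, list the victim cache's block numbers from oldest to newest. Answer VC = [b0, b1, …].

0: 0xfe (blk 15, set 1) → MISS  vc=[]
1: 0xfb (blk 15, set 1) → L1-HIT  vc=[]
2: 0xf3 (blk 15, set 1) → L1-HIT  vc=[]
3: 0xfd (blk 15, set 1) → L1-HIT  vc=[]
4: 0x9d (blk 9, set 1) → MISS  vc=[15]
5: 0xf6 (blk 15, set 1) → VC-HIT  vc=[9]
6: 0xf1 (blk 15, set 1) → L1-HIT  vc=[9]
7: 0x9a (blk 9, set 1) → VC-HIT  vc=[15]
8: 0x97 (blk 9, set 1) → L1-HIT  vc=[15]
9: 0xfc (blk 15, set 1) → VC-HIT  vc=[9]
10: 0xfb (blk 15, set 1) → L1-HIT  vc=[9]

VC = [9]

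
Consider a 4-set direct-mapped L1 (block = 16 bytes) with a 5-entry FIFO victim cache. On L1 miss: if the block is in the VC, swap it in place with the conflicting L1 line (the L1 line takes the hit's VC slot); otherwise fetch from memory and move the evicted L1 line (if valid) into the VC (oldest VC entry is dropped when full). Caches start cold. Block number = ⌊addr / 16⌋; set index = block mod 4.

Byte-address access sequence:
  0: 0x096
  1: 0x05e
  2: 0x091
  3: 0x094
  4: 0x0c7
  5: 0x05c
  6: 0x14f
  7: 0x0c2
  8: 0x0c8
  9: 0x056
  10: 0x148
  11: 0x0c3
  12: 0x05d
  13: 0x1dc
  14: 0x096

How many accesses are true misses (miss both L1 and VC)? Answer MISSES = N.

#0 0x96→b9/s1 MISS; vc=[]
#1 0x5e→b5/s1 MISS; vc=[9]
#2 0x91→b9/s1 VC-HIT; vc=[5]
#3 0x94→b9/s1 L1-HIT; vc=[5]
#4 0xc7→b12/s0 MISS; vc=[5]
#5 0x5c→b5/s1 VC-HIT; vc=[9]
#6 0x14f→b20/s0 MISS; vc=[9,12]
#7 0xc2→b12/s0 VC-HIT; vc=[9,20]
#8 0xc8→b12/s0 L1-HIT; vc=[9,20]
#9 0x56→b5/s1 L1-HIT; vc=[9,20]
#10 0x148→b20/s0 VC-HIT; vc=[9,12]
#11 0xc3→b12/s0 VC-HIT; vc=[9,20]
#12 0x5d→b5/s1 L1-HIT; vc=[9,20]
#13 0x1dc→b29/s1 MISS; vc=[9,20,5]
#14 0x96→b9/s1 VC-HIT; vc=[29,20,5]

MISSES = 5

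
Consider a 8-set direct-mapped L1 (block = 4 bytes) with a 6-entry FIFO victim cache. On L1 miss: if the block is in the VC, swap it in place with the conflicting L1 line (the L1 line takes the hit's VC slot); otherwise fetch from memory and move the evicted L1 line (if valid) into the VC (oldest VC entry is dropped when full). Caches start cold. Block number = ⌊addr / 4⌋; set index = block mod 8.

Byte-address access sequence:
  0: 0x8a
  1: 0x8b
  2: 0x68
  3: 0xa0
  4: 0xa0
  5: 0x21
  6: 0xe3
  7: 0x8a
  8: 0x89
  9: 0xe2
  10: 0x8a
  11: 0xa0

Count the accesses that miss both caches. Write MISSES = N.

#0 0x8a→b34/s2 MISS; vc=[]
#1 0x8b→b34/s2 L1-HIT; vc=[]
#2 0x68→b26/s2 MISS; vc=[34]
#3 0xa0→b40/s0 MISS; vc=[34]
#4 0xa0→b40/s0 L1-HIT; vc=[34]
#5 0x21→b8/s0 MISS; vc=[34,40]
#6 0xe3→b56/s0 MISS; vc=[34,40,8]
#7 0x8a→b34/s2 VC-HIT; vc=[26,40,8]
#8 0x89→b34/s2 L1-HIT; vc=[26,40,8]
#9 0xe2→b56/s0 L1-HIT; vc=[26,40,8]
#10 0x8a→b34/s2 L1-HIT; vc=[26,40,8]
#11 0xa0→b40/s0 VC-HIT; vc=[26,56,8]

MISSES = 5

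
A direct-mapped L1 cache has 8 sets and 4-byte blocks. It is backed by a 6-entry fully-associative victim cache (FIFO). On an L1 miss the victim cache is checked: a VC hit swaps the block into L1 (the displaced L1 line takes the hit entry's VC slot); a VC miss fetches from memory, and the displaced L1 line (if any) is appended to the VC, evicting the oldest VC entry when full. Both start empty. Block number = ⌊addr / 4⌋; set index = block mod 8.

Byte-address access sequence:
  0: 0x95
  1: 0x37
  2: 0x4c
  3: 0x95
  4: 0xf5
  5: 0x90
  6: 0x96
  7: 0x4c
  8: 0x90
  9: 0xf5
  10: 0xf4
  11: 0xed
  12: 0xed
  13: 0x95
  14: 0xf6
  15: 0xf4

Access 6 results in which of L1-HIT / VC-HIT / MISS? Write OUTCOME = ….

OUTCOME = VC-HIT

0: 0x95 (blk 37, set 5) → MISS  vc=[]
1: 0x37 (blk 13, set 5) → MISS  vc=[37]
2: 0x4c (blk 19, set 3) → MISS  vc=[37]
3: 0x95 (blk 37, set 5) → VC-HIT  vc=[13]
4: 0xf5 (blk 61, set 5) → MISS  vc=[13, 37]
5: 0x90 (blk 36, set 4) → MISS  vc=[13, 37]
6: 0x96 (blk 37, set 5) → VC-HIT  vc=[13, 61]
7: 0x4c (blk 19, set 3) → L1-HIT  vc=[13, 61]
8: 0x90 (blk 36, set 4) → L1-HIT  vc=[13, 61]
9: 0xf5 (blk 61, set 5) → VC-HIT  vc=[13, 37]
10: 0xf4 (blk 61, set 5) → L1-HIT  vc=[13, 37]
11: 0xed (blk 59, set 3) → MISS  vc=[13, 37, 19]
12: 0xed (blk 59, set 3) → L1-HIT  vc=[13, 37, 19]
13: 0x95 (blk 37, set 5) → VC-HIT  vc=[13, 61, 19]
14: 0xf6 (blk 61, set 5) → VC-HIT  vc=[13, 37, 19]
15: 0xf4 (blk 61, set 5) → L1-HIT  vc=[13, 37, 19]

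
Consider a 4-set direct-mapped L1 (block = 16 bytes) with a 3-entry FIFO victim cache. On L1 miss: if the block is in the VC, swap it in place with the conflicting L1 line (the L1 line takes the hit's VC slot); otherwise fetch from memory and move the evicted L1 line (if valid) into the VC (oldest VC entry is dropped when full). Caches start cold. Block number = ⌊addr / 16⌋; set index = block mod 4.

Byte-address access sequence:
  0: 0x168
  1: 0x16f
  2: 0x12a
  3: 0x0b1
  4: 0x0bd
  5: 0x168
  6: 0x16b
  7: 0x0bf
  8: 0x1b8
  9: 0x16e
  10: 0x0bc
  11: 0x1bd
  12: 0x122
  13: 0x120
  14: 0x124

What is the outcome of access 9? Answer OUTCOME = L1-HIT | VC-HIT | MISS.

#0 0x168→b22/s2 MISS; vc=[]
#1 0x16f→b22/s2 L1-HIT; vc=[]
#2 0x12a→b18/s2 MISS; vc=[22]
#3 0xb1→b11/s3 MISS; vc=[22]
#4 0xbd→b11/s3 L1-HIT; vc=[22]
#5 0x168→b22/s2 VC-HIT; vc=[18]
#6 0x16b→b22/s2 L1-HIT; vc=[18]
#7 0xbf→b11/s3 L1-HIT; vc=[18]
#8 0x1b8→b27/s3 MISS; vc=[18,11]
#9 0x16e→b22/s2 L1-HIT; vc=[18,11]
#10 0xbc→b11/s3 VC-HIT; vc=[18,27]
#11 0x1bd→b27/s3 VC-HIT; vc=[18,11]
#12 0x122→b18/s2 VC-HIT; vc=[22,11]
#13 0x120→b18/s2 L1-HIT; vc=[22,11]
#14 0x124→b18/s2 L1-HIT; vc=[22,11]

OUTCOME = L1-HIT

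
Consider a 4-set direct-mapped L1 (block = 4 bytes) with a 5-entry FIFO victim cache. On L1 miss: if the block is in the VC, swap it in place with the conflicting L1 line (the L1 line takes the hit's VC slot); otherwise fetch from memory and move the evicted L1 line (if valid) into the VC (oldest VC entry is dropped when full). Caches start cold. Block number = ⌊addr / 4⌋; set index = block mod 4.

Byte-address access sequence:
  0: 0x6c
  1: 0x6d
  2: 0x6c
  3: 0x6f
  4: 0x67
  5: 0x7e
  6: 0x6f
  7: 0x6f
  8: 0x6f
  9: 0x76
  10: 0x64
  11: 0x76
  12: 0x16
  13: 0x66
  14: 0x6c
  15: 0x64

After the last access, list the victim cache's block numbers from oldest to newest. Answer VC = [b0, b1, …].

VC = [31, 5, 29]

#0 0x6c→b27/s3 MISS; vc=[]
#1 0x6d→b27/s3 L1-HIT; vc=[]
#2 0x6c→b27/s3 L1-HIT; vc=[]
#3 0x6f→b27/s3 L1-HIT; vc=[]
#4 0x67→b25/s1 MISS; vc=[]
#5 0x7e→b31/s3 MISS; vc=[27]
#6 0x6f→b27/s3 VC-HIT; vc=[31]
#7 0x6f→b27/s3 L1-HIT; vc=[31]
#8 0x6f→b27/s3 L1-HIT; vc=[31]
#9 0x76→b29/s1 MISS; vc=[31,25]
#10 0x64→b25/s1 VC-HIT; vc=[31,29]
#11 0x76→b29/s1 VC-HIT; vc=[31,25]
#12 0x16→b5/s1 MISS; vc=[31,25,29]
#13 0x66→b25/s1 VC-HIT; vc=[31,5,29]
#14 0x6c→b27/s3 L1-HIT; vc=[31,5,29]
#15 0x64→b25/s1 L1-HIT; vc=[31,5,29]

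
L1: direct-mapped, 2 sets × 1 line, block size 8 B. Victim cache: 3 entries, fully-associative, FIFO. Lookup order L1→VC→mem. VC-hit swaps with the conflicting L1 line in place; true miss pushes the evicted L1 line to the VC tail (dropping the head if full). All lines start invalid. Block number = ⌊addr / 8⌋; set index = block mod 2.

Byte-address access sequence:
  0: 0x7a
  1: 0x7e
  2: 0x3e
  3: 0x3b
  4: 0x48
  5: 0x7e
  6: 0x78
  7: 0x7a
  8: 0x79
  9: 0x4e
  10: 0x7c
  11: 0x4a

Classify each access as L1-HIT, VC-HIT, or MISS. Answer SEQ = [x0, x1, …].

0: 0x7a (blk 15, set 1) → MISS  vc=[]
1: 0x7e (blk 15, set 1) → L1-HIT  vc=[]
2: 0x3e (blk 7, set 1) → MISS  vc=[15]
3: 0x3b (blk 7, set 1) → L1-HIT  vc=[15]
4: 0x48 (blk 9, set 1) → MISS  vc=[15, 7]
5: 0x7e (blk 15, set 1) → VC-HIT  vc=[9, 7]
6: 0x78 (blk 15, set 1) → L1-HIT  vc=[9, 7]
7: 0x7a (blk 15, set 1) → L1-HIT  vc=[9, 7]
8: 0x79 (blk 15, set 1) → L1-HIT  vc=[9, 7]
9: 0x4e (blk 9, set 1) → VC-HIT  vc=[15, 7]
10: 0x7c (blk 15, set 1) → VC-HIT  vc=[9, 7]
11: 0x4a (blk 9, set 1) → VC-HIT  vc=[15, 7]

SEQ = [MISS, L1-HIT, MISS, L1-HIT, MISS, VC-HIT, L1-HIT, L1-HIT, L1-HIT, VC-HIT, VC-HIT, VC-HIT]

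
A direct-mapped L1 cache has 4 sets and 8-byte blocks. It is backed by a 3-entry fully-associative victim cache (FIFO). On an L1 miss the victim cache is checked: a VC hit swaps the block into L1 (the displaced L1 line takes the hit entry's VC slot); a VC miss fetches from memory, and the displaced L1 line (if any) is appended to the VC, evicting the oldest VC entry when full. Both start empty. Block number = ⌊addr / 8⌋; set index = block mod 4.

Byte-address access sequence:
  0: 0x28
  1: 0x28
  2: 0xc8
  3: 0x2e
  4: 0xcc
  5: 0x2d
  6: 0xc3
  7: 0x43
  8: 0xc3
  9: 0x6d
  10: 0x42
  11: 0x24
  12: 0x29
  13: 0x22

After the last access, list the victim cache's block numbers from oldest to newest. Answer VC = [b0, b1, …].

VC = [24, 13, 8]

  [0] addr=0x28 blk=5 s=1: MISS | VC []
  [1] addr=0x28 blk=5 s=1: L1-HIT | VC []
  [2] addr=0xc8 blk=25 s=1: MISS | VC [5]
  [3] addr=0x2e blk=5 s=1: VC-HIT | VC [25]
  [4] addr=0xcc blk=25 s=1: VC-HIT | VC [5]
  [5] addr=0x2d blk=5 s=1: VC-HIT | VC [25]
  [6] addr=0xc3 blk=24 s=0: MISS | VC [25]
  [7] addr=0x43 blk=8 s=0: MISS | VC [25, 24]
  [8] addr=0xc3 blk=24 s=0: VC-HIT | VC [25, 8]
  [9] addr=0x6d blk=13 s=1: MISS | VC [25, 8, 5]
  [10] addr=0x42 blk=8 s=0: VC-HIT | VC [25, 24, 5]
  [11] addr=0x24 blk=4 s=0: MISS | VC [24, 5, 8]
  [12] addr=0x29 blk=5 s=1: VC-HIT | VC [24, 13, 8]
  [13] addr=0x22 blk=4 s=0: L1-HIT | VC [24, 13, 8]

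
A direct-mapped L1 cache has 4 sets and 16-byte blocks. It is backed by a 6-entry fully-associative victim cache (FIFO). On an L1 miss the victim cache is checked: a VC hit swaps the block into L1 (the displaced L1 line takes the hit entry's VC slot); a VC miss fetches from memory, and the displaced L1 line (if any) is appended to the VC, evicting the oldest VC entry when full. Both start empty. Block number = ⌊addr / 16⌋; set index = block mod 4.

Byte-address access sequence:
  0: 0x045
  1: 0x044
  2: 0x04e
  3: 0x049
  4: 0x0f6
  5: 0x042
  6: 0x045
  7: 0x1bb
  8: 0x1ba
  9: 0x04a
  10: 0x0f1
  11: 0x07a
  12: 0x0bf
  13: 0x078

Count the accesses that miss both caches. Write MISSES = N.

MISSES = 5

0: 0x45 (blk 4, set 0) → MISS  vc=[]
1: 0x44 (blk 4, set 0) → L1-HIT  vc=[]
2: 0x4e (blk 4, set 0) → L1-HIT  vc=[]
3: 0x49 (blk 4, set 0) → L1-HIT  vc=[]
4: 0xf6 (blk 15, set 3) → MISS  vc=[]
5: 0x42 (blk 4, set 0) → L1-HIT  vc=[]
6: 0x45 (blk 4, set 0) → L1-HIT  vc=[]
7: 0x1bb (blk 27, set 3) → MISS  vc=[15]
8: 0x1ba (blk 27, set 3) → L1-HIT  vc=[15]
9: 0x4a (blk 4, set 0) → L1-HIT  vc=[15]
10: 0xf1 (blk 15, set 3) → VC-HIT  vc=[27]
11: 0x7a (blk 7, set 3) → MISS  vc=[27, 15]
12: 0xbf (blk 11, set 3) → MISS  vc=[27, 15, 7]
13: 0x78 (blk 7, set 3) → VC-HIT  vc=[27, 15, 11]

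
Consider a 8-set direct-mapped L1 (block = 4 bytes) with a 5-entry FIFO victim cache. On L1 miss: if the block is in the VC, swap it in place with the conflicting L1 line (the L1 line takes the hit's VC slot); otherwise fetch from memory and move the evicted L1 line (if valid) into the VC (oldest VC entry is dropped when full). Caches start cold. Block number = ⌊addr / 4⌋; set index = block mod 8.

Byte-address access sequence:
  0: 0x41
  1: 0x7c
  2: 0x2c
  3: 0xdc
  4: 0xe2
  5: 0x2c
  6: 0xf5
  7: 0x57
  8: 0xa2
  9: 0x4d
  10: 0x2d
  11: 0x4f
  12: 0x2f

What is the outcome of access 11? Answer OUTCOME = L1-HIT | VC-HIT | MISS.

OUTCOME = VC-HIT

0: 0x41 (blk 16, set 0) → MISS  vc=[]
1: 0x7c (blk 31, set 7) → MISS  vc=[]
2: 0x2c (blk 11, set 3) → MISS  vc=[]
3: 0xdc (blk 55, set 7) → MISS  vc=[31]
4: 0xe2 (blk 56, set 0) → MISS  vc=[31, 16]
5: 0x2c (blk 11, set 3) → L1-HIT  vc=[31, 16]
6: 0xf5 (blk 61, set 5) → MISS  vc=[31, 16]
7: 0x57 (blk 21, set 5) → MISS  vc=[31, 16, 61]
8: 0xa2 (blk 40, set 0) → MISS  vc=[31, 16, 61, 56]
9: 0x4d (blk 19, set 3) → MISS  vc=[31, 16, 61, 56, 11]
10: 0x2d (blk 11, set 3) → VC-HIT  vc=[31, 16, 61, 56, 19]
11: 0x4f (blk 19, set 3) → VC-HIT  vc=[31, 16, 61, 56, 11]
12: 0x2f (blk 11, set 3) → VC-HIT  vc=[31, 16, 61, 56, 19]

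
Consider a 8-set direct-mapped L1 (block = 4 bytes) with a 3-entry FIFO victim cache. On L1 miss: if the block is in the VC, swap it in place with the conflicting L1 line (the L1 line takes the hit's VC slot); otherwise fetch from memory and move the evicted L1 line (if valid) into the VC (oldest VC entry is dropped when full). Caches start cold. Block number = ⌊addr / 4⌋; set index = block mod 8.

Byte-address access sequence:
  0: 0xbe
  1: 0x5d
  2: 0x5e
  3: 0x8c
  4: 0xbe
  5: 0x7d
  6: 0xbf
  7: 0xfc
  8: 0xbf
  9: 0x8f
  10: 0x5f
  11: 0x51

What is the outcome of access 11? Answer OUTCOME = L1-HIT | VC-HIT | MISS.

  [0] addr=0xbe blk=47 s=7: MISS | VC []
  [1] addr=0x5d blk=23 s=7: MISS | VC [47]
  [2] addr=0x5e blk=23 s=7: L1-HIT | VC [47]
  [3] addr=0x8c blk=35 s=3: MISS | VC [47]
  [4] addr=0xbe blk=47 s=7: VC-HIT | VC [23]
  [5] addr=0x7d blk=31 s=7: MISS | VC [23, 47]
  [6] addr=0xbf blk=47 s=7: VC-HIT | VC [23, 31]
  [7] addr=0xfc blk=63 s=7: MISS | VC [23, 31, 47]
  [8] addr=0xbf blk=47 s=7: VC-HIT | VC [23, 31, 63]
  [9] addr=0x8f blk=35 s=3: L1-HIT | VC [23, 31, 63]
  [10] addr=0x5f blk=23 s=7: VC-HIT | VC [47, 31, 63]
  [11] addr=0x51 blk=20 s=4: MISS | VC [47, 31, 63]

OUTCOME = MISS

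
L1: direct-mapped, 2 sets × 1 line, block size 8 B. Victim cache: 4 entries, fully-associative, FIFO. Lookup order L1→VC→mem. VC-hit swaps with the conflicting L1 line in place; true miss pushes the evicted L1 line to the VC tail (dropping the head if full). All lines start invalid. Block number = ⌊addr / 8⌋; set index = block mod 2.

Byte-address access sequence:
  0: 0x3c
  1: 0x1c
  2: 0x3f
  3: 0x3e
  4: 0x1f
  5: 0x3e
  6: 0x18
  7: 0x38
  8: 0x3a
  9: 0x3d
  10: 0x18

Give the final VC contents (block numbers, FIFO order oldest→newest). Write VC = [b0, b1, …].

VC = [7]

#0 0x3c→b7/s1 MISS; vc=[]
#1 0x1c→b3/s1 MISS; vc=[7]
#2 0x3f→b7/s1 VC-HIT; vc=[3]
#3 0x3e→b7/s1 L1-HIT; vc=[3]
#4 0x1f→b3/s1 VC-HIT; vc=[7]
#5 0x3e→b7/s1 VC-HIT; vc=[3]
#6 0x18→b3/s1 VC-HIT; vc=[7]
#7 0x38→b7/s1 VC-HIT; vc=[3]
#8 0x3a→b7/s1 L1-HIT; vc=[3]
#9 0x3d→b7/s1 L1-HIT; vc=[3]
#10 0x18→b3/s1 VC-HIT; vc=[7]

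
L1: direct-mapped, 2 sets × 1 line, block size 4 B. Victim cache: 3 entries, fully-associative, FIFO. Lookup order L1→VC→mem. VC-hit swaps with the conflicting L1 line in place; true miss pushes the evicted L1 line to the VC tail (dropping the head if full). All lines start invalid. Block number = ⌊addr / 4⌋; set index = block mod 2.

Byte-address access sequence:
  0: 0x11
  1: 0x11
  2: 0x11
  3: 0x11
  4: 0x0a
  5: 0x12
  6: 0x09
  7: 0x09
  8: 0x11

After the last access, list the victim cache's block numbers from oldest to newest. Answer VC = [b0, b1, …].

#0 0x11→b4/s0 MISS; vc=[]
#1 0x11→b4/s0 L1-HIT; vc=[]
#2 0x11→b4/s0 L1-HIT; vc=[]
#3 0x11→b4/s0 L1-HIT; vc=[]
#4 0xa→b2/s0 MISS; vc=[4]
#5 0x12→b4/s0 VC-HIT; vc=[2]
#6 0x9→b2/s0 VC-HIT; vc=[4]
#7 0x9→b2/s0 L1-HIT; vc=[4]
#8 0x11→b4/s0 VC-HIT; vc=[2]

VC = [2]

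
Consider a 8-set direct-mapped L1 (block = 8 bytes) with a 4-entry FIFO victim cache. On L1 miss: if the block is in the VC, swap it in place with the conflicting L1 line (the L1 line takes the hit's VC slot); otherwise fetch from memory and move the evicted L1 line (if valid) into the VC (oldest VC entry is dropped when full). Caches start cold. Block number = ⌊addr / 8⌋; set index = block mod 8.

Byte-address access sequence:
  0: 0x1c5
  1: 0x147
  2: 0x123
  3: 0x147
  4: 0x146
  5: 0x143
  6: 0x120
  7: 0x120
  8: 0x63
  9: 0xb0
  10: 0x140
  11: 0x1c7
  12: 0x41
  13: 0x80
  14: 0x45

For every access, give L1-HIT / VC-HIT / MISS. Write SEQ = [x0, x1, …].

0: 0x1c5 (blk 56, set 0) → MISS  vc=[]
1: 0x147 (blk 40, set 0) → MISS  vc=[56]
2: 0x123 (blk 36, set 4) → MISS  vc=[56]
3: 0x147 (blk 40, set 0) → L1-HIT  vc=[56]
4: 0x146 (blk 40, set 0) → L1-HIT  vc=[56]
5: 0x143 (blk 40, set 0) → L1-HIT  vc=[56]
6: 0x120 (blk 36, set 4) → L1-HIT  vc=[56]
7: 0x120 (blk 36, set 4) → L1-HIT  vc=[56]
8: 0x63 (blk 12, set 4) → MISS  vc=[56, 36]
9: 0xb0 (blk 22, set 6) → MISS  vc=[56, 36]
10: 0x140 (blk 40, set 0) → L1-HIT  vc=[56, 36]
11: 0x1c7 (blk 56, set 0) → VC-HIT  vc=[40, 36]
12: 0x41 (blk 8, set 0) → MISS  vc=[40, 36, 56]
13: 0x80 (blk 16, set 0) → MISS  vc=[40, 36, 56, 8]
14: 0x45 (blk 8, set 0) → VC-HIT  vc=[40, 36, 56, 16]

SEQ = [MISS, MISS, MISS, L1-HIT, L1-HIT, L1-HIT, L1-HIT, L1-HIT, MISS, MISS, L1-HIT, VC-HIT, MISS, MISS, VC-HIT]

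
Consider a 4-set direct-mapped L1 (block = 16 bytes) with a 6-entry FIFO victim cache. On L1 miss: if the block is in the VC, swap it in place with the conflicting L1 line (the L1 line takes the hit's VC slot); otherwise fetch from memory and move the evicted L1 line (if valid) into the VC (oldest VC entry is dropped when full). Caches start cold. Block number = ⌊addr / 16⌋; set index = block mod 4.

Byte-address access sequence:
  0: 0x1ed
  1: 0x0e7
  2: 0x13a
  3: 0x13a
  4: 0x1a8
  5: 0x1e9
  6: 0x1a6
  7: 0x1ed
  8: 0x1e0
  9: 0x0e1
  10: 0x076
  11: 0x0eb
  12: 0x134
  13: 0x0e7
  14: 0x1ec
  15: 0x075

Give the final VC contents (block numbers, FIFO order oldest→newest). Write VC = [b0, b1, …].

VC = [26, 14, 19]

#0 0x1ed→b30/s2 MISS; vc=[]
#1 0xe7→b14/s2 MISS; vc=[30]
#2 0x13a→b19/s3 MISS; vc=[30]
#3 0x13a→b19/s3 L1-HIT; vc=[30]
#4 0x1a8→b26/s2 MISS; vc=[30,14]
#5 0x1e9→b30/s2 VC-HIT; vc=[26,14]
#6 0x1a6→b26/s2 VC-HIT; vc=[30,14]
#7 0x1ed→b30/s2 VC-HIT; vc=[26,14]
#8 0x1e0→b30/s2 L1-HIT; vc=[26,14]
#9 0xe1→b14/s2 VC-HIT; vc=[26,30]
#10 0x76→b7/s3 MISS; vc=[26,30,19]
#11 0xeb→b14/s2 L1-HIT; vc=[26,30,19]
#12 0x134→b19/s3 VC-HIT; vc=[26,30,7]
#13 0xe7→b14/s2 L1-HIT; vc=[26,30,7]
#14 0x1ec→b30/s2 VC-HIT; vc=[26,14,7]
#15 0x75→b7/s3 VC-HIT; vc=[26,14,19]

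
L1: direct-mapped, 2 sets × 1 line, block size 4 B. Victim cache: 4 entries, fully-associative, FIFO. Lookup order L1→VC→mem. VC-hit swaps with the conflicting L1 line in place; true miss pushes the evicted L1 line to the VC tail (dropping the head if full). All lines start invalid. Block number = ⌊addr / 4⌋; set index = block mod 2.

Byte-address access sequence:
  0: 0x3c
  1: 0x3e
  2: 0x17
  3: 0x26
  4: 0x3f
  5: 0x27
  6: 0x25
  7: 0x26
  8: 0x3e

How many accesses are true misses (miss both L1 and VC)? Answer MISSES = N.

MISSES = 3

#0 0x3c→b15/s1 MISS; vc=[]
#1 0x3e→b15/s1 L1-HIT; vc=[]
#2 0x17→b5/s1 MISS; vc=[15]
#3 0x26→b9/s1 MISS; vc=[15,5]
#4 0x3f→b15/s1 VC-HIT; vc=[9,5]
#5 0x27→b9/s1 VC-HIT; vc=[15,5]
#6 0x25→b9/s1 L1-HIT; vc=[15,5]
#7 0x26→b9/s1 L1-HIT; vc=[15,5]
#8 0x3e→b15/s1 VC-HIT; vc=[9,5]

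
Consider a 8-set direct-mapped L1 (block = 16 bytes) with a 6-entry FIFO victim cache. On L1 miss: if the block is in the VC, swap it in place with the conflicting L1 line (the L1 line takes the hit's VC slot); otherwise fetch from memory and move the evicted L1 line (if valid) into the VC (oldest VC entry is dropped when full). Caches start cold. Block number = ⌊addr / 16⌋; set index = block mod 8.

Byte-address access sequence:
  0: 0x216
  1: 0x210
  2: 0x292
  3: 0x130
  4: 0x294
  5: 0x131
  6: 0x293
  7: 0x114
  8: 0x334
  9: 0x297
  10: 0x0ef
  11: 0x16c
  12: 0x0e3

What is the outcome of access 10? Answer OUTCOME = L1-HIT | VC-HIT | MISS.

OUTCOME = MISS

0: 0x216 (blk 33, set 1) → MISS  vc=[]
1: 0x210 (blk 33, set 1) → L1-HIT  vc=[]
2: 0x292 (blk 41, set 1) → MISS  vc=[33]
3: 0x130 (blk 19, set 3) → MISS  vc=[33]
4: 0x294 (blk 41, set 1) → L1-HIT  vc=[33]
5: 0x131 (blk 19, set 3) → L1-HIT  vc=[33]
6: 0x293 (blk 41, set 1) → L1-HIT  vc=[33]
7: 0x114 (blk 17, set 1) → MISS  vc=[33, 41]
8: 0x334 (blk 51, set 3) → MISS  vc=[33, 41, 19]
9: 0x297 (blk 41, set 1) → VC-HIT  vc=[33, 17, 19]
10: 0xef (blk 14, set 6) → MISS  vc=[33, 17, 19]
11: 0x16c (blk 22, set 6) → MISS  vc=[33, 17, 19, 14]
12: 0xe3 (blk 14, set 6) → VC-HIT  vc=[33, 17, 19, 22]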